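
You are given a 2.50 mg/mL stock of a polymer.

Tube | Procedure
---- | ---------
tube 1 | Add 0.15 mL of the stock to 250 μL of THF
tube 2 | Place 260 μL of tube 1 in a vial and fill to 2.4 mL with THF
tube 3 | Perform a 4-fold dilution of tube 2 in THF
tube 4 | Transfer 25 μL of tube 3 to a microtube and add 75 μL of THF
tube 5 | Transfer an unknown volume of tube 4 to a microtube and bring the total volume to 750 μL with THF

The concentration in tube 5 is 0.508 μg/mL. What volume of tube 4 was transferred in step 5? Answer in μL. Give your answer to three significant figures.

Step 1: 0.15 mL + 250 μL = 0.4 mL total → factor 0.4/0.15 = 2.6667
Step 2: 260 μL brought to 2.4 mL → factor 2400/260 = 9.2308
Step 3: 4-fold → factor 4
Step 4: 25 μL + 75 μL = 100 μL total → factor 100/25 = 4
Step 5: v brought to 750 μL → factor = 750 μL/v
Product of known-step factors = 393.85
Overall factor = 2.50 mg/mL / (0.508 μg/mL) = 4921.3
Step-5 factor = 4921.3 / 393.85 = 12.495
v = 750 μL / 12.495 = 60.0 μL

60.0 μL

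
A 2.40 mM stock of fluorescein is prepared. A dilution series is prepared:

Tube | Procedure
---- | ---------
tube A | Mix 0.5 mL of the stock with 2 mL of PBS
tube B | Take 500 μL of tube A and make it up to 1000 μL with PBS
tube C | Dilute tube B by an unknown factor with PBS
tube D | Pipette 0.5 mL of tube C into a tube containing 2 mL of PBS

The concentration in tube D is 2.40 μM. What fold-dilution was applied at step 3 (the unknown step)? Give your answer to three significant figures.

20.0-fold

Step 1: 0.5 mL + 2 mL = 2.5 mL total → factor 2.5/0.5 = 5
Step 2: 500 μL brought to 1000 μL → factor 1000/500 = 2
Step 3: unknown factor x
Step 4: 0.5 mL + 2 mL = 2.5 mL total → factor 2.5/0.5 = 5
Product of known-step factors = 50
Overall factor = 2.40 mM / (2.40 μM) = 1000
x = 1000 / 50 = 20.0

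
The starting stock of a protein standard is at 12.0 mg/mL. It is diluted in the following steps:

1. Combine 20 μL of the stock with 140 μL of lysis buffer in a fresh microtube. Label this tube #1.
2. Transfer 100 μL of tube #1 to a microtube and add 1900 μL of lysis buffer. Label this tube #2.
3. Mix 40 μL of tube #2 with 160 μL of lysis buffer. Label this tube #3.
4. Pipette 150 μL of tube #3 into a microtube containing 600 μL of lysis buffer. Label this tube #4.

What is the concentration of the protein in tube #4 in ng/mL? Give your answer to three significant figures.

Step 1: 20 μL + 140 μL = 160 μL total → factor 160/20 = 8
Step 2: 100 μL + 1900 μL = 2000 μL total → factor 2000/100 = 20
Step 3: 40 μL + 160 μL = 200 μL total → factor 200/40 = 5
Step 4: 150 μL + 600 μL = 750 μL total → factor 750/150 = 5
Overall dilution factor = 8 × 20 × 5 × 5 = 4000
Final = 12.0 mg/mL / 4000 = 0.003000 mg/mL = 3.00 × 10^3 ng/mL

3.00 × 10^3 ng/mL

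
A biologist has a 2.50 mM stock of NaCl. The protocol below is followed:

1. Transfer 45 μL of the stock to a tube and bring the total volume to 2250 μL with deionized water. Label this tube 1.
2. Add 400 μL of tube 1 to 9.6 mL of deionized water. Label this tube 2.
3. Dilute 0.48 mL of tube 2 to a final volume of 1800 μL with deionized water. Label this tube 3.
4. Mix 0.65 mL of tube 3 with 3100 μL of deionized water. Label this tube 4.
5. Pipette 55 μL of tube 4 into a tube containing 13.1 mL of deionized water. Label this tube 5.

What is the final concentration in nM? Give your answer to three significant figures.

0.387 nM

Step 1: 45 μL brought to 2250 μL → factor 2250/45 = 50
Step 2: 400 μL + 9.6 mL = 10000 μL total → factor 10000/400 = 25
Step 3: 0.48 mL brought to 1800 μL → factor 1.8/0.48 = 3.75
Step 4: 0.65 mL + 3100 μL = 3.75 mL total → factor 3.75/0.65 = 5.7692
Step 5: 55 μL + 13.1 mL = 13155 μL total → factor 13155/55 = 239.18
Overall dilution factor = 50 × 25 × 3.75 × 5.7692 × 239.18 = 6.4683 × 10^6
Final = 2.50 mM / 6.4683 × 10^6 = 3.865 × 10^-7 mM = 0.387 nM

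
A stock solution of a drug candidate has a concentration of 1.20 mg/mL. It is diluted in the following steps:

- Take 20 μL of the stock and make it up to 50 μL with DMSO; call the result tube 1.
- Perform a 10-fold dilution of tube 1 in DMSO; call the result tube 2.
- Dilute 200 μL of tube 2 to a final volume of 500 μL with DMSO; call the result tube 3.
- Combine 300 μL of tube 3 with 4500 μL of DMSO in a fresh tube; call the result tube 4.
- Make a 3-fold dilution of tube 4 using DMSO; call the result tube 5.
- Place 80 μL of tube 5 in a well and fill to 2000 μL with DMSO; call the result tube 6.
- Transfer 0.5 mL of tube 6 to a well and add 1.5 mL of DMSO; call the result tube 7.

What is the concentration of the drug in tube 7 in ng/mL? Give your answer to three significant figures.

Step 1: 20 μL brought to 50 μL → factor 50/20 = 2.5
Step 2: 10-fold → factor 10
Step 3: 200 μL brought to 500 μL → factor 500/200 = 2.5
Step 4: 300 μL + 4500 μL = 4800 μL total → factor 4800/300 = 16
Step 5: 3-fold → factor 3
Step 6: 80 μL brought to 2000 μL → factor 2000/80 = 25
Step 7: 0.5 mL + 1.5 mL = 2 mL total → factor 2/0.5 = 4
Overall dilution factor = 2.5 × 10 × 2.5 × 16 × 3 × 25 × 4 = 3 × 10^5
Final = 1.20 mg/mL / 3 × 10^5 = 4.000 × 10^-6 mg/mL = 4.00 ng/mL

4.00 ng/mL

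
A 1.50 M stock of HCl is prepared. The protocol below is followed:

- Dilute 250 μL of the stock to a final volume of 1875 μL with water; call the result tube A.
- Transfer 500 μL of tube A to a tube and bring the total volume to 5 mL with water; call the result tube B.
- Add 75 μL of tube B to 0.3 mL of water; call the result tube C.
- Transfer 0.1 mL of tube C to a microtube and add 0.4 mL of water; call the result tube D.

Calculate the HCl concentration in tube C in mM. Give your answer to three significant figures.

Step 1: 250 μL brought to 1875 μL → factor 1875/250 = 7.5
Step 2: 500 μL brought to 5 mL → factor 5000/500 = 10
Step 3: 75 μL + 0.3 mL = 375 μL total → factor 375/75 = 5
Dilution factor through tube C = 7.5 × 10 × 5 = 375
[tube C] = 1.50 M / 375 = 0.004000 M = 4.00 mM

4.00 mM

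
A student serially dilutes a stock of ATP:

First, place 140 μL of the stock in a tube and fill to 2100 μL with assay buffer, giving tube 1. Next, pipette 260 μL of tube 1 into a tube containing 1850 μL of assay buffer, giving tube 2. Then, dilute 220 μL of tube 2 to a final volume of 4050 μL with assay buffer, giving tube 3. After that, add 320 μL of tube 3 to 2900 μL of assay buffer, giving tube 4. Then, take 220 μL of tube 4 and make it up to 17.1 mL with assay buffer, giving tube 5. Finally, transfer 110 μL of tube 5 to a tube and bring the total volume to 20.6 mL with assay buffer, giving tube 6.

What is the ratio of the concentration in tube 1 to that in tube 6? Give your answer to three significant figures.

2.19 × 10^7

Step 1: 140 μL brought to 2100 μL → factor 2100/140 = 15
Step 2: 260 μL + 1850 μL = 2110 μL total → factor 2110/260 = 8.1154
Step 3: 220 μL brought to 4050 μL → factor 4050/220 = 18.409
Step 4: 320 μL + 2900 μL = 3220 μL total → factor 3220/320 = 10.062
Step 5: 220 μL brought to 17.1 mL → factor 17100/220 = 77.727
Step 6: 110 μL brought to 20.6 mL → factor 20600/110 = 187.27
Dilution factor to tube 1 = 15; to tube 6 = 3.2824 × 10^8
[tube 1]/[tube 6] = (factor to tube 6)/(factor to tube 1) = 3.2824 × 10^8/15 = 2.19 × 10^7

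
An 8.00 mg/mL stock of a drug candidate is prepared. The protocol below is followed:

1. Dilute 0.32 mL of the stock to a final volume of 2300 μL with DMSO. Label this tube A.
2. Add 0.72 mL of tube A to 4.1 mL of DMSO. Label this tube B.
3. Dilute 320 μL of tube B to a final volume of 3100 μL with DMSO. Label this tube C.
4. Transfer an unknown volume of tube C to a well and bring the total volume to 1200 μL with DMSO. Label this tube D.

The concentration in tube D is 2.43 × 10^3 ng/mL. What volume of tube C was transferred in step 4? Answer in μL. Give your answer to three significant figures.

Step 1: 0.32 mL brought to 2300 μL → factor 2.3/0.32 = 7.1875
Step 2: 0.72 mL + 4.1 mL = 4.82 mL total → factor 4.82/0.72 = 6.6944
Step 3: 320 μL brought to 3100 μL → factor 3100/320 = 9.6875
Step 4: v brought to 1200 μL → factor = 1200 μL/v
Product of known-step factors = 466.13
Overall factor = 8.00 mg/mL / (2.43 × 10^3 ng/mL) = 3292.2
Step-4 factor = 3292.2 / 466.13 = 7.0628
v = 1200 μL / 7.0628 = 170 μL

170 μL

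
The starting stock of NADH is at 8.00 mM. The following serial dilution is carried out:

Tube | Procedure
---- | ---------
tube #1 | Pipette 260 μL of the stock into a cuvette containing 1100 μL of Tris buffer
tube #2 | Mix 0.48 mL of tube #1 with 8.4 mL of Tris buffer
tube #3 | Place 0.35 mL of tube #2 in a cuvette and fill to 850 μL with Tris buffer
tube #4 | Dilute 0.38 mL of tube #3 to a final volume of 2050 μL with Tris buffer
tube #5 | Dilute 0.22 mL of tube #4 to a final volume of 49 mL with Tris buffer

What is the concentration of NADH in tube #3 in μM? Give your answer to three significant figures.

Step 1: 260 μL + 1100 μL = 1360 μL total → factor 1360/260 = 5.2308
Step 2: 0.48 mL + 8.4 mL = 8.88 mL total → factor 8.88/0.48 = 18.5
Step 3: 0.35 mL brought to 850 μL → factor 0.85/0.35 = 2.4286
Dilution factor through tube #3 = 5.2308 × 18.5 × 2.4286 = 235.01
[tube #3] = 8.00 mM / 235.01 = 0.03404 mM = 34.0 μM

34.0 μM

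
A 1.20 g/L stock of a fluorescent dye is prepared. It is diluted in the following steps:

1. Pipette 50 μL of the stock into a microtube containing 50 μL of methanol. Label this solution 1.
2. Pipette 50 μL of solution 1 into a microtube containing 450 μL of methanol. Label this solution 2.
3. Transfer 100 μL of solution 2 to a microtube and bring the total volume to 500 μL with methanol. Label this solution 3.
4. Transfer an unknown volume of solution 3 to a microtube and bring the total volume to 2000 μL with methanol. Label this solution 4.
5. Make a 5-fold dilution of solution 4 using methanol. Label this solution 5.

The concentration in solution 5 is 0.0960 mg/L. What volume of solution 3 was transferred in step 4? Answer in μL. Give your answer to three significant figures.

80.0 μL

Step 1: 50 μL + 50 μL = 100 μL total → factor 100/50 = 2
Step 2: 50 μL + 450 μL = 500 μL total → factor 500/50 = 10
Step 3: 100 μL brought to 500 μL → factor 500/100 = 5
Step 4: v brought to 2000 μL → factor = 2000 μL/v
Step 5: 5-fold → factor 5
Product of known-step factors = 500
Overall factor = 1.20 g/L / (0.0960 mg/L) = 12500
Step-4 factor = 12500 / 500 = 25
v = 2000 μL / 25 = 80.0 μL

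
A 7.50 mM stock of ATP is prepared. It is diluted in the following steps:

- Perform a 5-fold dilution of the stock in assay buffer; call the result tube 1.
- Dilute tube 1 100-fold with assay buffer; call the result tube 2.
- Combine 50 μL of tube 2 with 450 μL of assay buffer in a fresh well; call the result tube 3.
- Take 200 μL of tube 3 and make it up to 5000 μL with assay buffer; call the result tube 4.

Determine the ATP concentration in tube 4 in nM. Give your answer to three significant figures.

60.0 nM

Step 1: 5-fold → factor 5
Step 2: 100-fold → factor 100
Step 3: 50 μL + 450 μL = 500 μL total → factor 500/50 = 10
Step 4: 200 μL brought to 5000 μL → factor 5000/200 = 25
Overall dilution factor = 5 × 100 × 10 × 25 = 1.25 × 10^5
Final = 7.50 mM / 1.25 × 10^5 = 6.000 × 10^-5 mM = 60.0 nM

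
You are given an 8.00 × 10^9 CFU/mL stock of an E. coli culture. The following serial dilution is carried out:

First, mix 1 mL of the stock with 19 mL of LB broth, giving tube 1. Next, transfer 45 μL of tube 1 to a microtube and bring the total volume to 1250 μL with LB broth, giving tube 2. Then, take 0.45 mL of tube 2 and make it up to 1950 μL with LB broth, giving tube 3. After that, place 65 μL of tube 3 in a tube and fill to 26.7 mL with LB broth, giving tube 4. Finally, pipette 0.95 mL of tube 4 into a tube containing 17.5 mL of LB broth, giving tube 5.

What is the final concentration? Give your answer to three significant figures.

Step 1: 1 mL + 19 mL = 20 mL total → factor 20/1 = 20
Step 2: 45 μL brought to 1250 μL → factor 1250/45 = 27.778
Step 3: 0.45 mL brought to 1950 μL → factor 1.95/0.45 = 4.3333
Step 4: 65 μL brought to 26.7 mL → factor 26700/65 = 410.77
Step 5: 0.95 mL + 17.5 mL = 18.45 mL total → factor 18.45/0.95 = 19.421
Overall dilution factor = 20 × 27.778 × 4.3333 × 410.77 × 19.421 = 1.9205 × 10^7
Final = 8.00 × 10^9 CFU/mL / 1.9205 × 10^7 = 417 CFU/mL

417 CFU/mL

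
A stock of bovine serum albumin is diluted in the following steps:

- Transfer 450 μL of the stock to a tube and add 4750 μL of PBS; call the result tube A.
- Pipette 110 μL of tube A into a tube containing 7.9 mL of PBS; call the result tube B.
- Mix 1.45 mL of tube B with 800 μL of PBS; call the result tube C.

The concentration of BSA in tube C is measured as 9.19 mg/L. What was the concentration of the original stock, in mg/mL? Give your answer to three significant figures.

Step 1: 450 μL + 4750 μL = 5200 μL total → factor 5200/450 = 11.556
Step 2: 110 μL + 7.9 mL = 8010 μL total → factor 8010/110 = 72.818
Step 3: 1.45 mL + 800 μL = 2.25 mL total → factor 2.25/1.45 = 1.5517
Overall dilution factor = 11.556 × 72.818 × 1.5517 = 1305.7
Stock = 9.19 mg/L × 1305.7 = 1.200 × 10^4 mg/L = 12.0 mg/mL

12.0 mg/mL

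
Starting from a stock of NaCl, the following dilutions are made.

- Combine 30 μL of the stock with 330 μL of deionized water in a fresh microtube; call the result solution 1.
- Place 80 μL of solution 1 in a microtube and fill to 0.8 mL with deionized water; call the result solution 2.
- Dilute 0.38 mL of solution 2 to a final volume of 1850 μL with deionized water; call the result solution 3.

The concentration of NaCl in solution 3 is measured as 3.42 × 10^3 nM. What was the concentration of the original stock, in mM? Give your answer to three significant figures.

Step 1: 30 μL + 330 μL = 360 μL total → factor 360/30 = 12
Step 2: 80 μL brought to 0.8 mL → factor 800/80 = 10
Step 3: 0.38 mL brought to 1850 μL → factor 1.85/0.38 = 4.8684
Overall dilution factor = 12 × 10 × 4.8684 = 584.21
Stock = 3.42 × 10^3 nM × 584.21 = 1.998 × 10^6 nM = 2.00 mM

2.00 mM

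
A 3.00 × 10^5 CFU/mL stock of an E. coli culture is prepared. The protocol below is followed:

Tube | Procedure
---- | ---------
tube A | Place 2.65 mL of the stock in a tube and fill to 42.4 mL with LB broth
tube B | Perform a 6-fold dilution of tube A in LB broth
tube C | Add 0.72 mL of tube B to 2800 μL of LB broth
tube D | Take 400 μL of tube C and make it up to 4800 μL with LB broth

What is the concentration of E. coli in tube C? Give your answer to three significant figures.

Step 1: 2.65 mL brought to 42.4 mL → factor 42.4/2.65 = 16
Step 2: 6-fold → factor 6
Step 3: 0.72 mL + 2800 μL = 3.52 mL total → factor 3.52/0.72 = 4.8889
Dilution factor through tube C = 16 × 6 × 4.8889 = 469.33
[tube C] = 3.00 × 10^5 CFU/mL / 469.33 = 639 CFU/mL

639 CFU/mL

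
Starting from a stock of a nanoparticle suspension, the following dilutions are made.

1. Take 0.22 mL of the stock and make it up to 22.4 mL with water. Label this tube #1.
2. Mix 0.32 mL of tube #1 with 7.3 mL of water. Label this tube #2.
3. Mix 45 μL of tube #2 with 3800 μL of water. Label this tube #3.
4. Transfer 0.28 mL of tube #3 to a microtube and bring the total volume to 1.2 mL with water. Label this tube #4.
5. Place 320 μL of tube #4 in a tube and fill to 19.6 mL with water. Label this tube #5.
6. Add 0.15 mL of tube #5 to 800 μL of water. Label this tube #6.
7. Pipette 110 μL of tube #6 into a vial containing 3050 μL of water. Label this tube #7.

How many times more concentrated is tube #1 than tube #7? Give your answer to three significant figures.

9.72 × 10^7

Step 1: 0.22 mL brought to 22.4 mL → factor 22.4/0.22 = 101.82
Step 2: 0.32 mL + 7.3 mL = 7.62 mL total → factor 7.62/0.32 = 23.812
Step 3: 45 μL + 3800 μL = 3845 μL total → factor 3845/45 = 85.444
Step 4: 0.28 mL brought to 1.2 mL → factor 1.2/0.28 = 4.2857
Step 5: 320 μL brought to 19.6 mL → factor 19600/320 = 61.25
Step 6: 0.15 mL + 800 μL = 0.95 mL total → factor 0.95/0.15 = 6.3333
Step 7: 110 μL + 3050 μL = 3160 μL total → factor 3160/110 = 28.727
Dilution factor to tube #1 = 101.82; to tube #7 = 9.894 × 10^9
[tube #1]/[tube #7] = (factor to tube #7)/(factor to tube #1) = 9.894 × 10^9/101.82 = 9.72 × 10^7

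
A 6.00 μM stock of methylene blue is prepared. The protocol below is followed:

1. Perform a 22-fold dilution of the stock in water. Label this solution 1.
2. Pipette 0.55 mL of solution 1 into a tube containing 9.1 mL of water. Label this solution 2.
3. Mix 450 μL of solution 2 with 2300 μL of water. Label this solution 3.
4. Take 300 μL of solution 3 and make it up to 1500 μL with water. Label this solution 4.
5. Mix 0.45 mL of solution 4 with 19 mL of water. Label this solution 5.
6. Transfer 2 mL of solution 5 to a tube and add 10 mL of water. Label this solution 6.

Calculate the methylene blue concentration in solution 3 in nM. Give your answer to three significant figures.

Step 1: 22-fold → factor 22
Step 2: 0.55 mL + 9.1 mL = 9.65 mL total → factor 9.65/0.55 = 17.545
Step 3: 450 μL + 2300 μL = 2750 μL total → factor 2750/450 = 6.1111
Dilution factor through solution 3 = 22 × 17.545 × 6.1111 = 2358.9
[solution 3] = 6.00 μM / 2358.9 = 0.002544 μM = 2.54 nM

2.54 nM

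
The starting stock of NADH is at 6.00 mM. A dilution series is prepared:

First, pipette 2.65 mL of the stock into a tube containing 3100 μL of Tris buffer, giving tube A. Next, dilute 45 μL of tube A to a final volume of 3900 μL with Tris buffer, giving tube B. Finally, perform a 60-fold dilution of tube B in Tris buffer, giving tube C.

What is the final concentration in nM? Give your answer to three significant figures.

Step 1: 2.65 mL + 3100 μL = 5.75 mL total → factor 5.75/2.65 = 2.1698
Step 2: 45 μL brought to 3900 μL → factor 3900/45 = 86.667
Step 3: 60-fold → factor 60
Overall dilution factor = 2.1698 × 86.667 × 60 = 11283
Final = 6.00 mM / 11283 = 0.0005318 mM = 532 nM

532 nM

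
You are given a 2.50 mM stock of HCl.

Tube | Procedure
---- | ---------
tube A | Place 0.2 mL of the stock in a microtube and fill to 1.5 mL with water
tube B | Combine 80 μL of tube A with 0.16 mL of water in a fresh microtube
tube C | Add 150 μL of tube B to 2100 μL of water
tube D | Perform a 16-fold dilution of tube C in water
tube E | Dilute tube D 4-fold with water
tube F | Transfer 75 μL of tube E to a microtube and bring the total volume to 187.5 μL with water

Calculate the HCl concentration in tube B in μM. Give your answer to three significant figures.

111 μM

Step 1: 0.2 mL brought to 1.5 mL → factor 1.5/0.2 = 7.5
Step 2: 80 μL + 0.16 mL = 240 μL total → factor 240/80 = 3
Dilution factor through tube B = 7.5 × 3 = 22.5
[tube B] = 2.50 mM / 22.5 = 0.1111 mM = 111 μM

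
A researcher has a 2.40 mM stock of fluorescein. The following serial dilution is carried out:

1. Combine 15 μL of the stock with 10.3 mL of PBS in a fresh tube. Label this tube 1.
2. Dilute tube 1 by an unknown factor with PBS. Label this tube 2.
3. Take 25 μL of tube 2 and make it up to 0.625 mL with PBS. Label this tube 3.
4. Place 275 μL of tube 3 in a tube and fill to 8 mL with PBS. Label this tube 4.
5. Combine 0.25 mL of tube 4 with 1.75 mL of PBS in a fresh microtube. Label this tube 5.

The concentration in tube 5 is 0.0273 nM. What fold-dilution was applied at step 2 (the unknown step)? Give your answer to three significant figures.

Step 1: 15 μL + 10.3 mL = 10315 μL total → factor 10315/15 = 687.67
Step 2: unknown factor x
Step 3: 25 μL brought to 0.625 mL → factor 625/25 = 25
Step 4: 275 μL brought to 8 mL → factor 8000/275 = 29.091
Step 5: 0.25 mL + 1.75 mL = 2 mL total → factor 2/0.25 = 8
Product of known-step factors = 4.001 × 10^6
Overall factor = 2.40 mM / (0.0273 nM) = 8.7912 × 10^7
x = 8.7912 × 10^7 / 4.001 × 10^6 = 22.0

22.0-fold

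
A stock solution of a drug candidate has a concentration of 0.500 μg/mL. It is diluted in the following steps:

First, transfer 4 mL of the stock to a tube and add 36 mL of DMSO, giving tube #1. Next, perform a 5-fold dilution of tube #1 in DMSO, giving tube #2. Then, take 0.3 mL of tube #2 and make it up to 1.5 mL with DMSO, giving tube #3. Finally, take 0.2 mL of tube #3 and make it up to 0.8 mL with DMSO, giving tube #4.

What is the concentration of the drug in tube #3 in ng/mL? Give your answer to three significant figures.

2.00 ng/mL

Step 1: 4 mL + 36 mL = 40 mL total → factor 40/4 = 10
Step 2: 5-fold → factor 5
Step 3: 0.3 mL brought to 1.5 mL → factor 1.5/0.3 = 5
Dilution factor through tube #3 = 10 × 5 × 5 = 250
[tube #3] = 0.500 μg/mL / 250 = 0.002000 μg/mL = 2.00 ng/mL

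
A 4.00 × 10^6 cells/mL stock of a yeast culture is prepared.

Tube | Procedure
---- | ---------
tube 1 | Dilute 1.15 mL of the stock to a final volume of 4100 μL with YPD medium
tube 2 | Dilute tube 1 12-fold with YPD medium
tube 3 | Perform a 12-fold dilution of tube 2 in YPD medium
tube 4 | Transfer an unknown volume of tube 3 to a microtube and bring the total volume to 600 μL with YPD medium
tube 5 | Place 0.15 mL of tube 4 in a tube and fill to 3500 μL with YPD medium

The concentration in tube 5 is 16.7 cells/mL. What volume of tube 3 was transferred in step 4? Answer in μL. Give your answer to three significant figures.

30.0 μL

Step 1: 1.15 mL brought to 4100 μL → factor 4.1/1.15 = 3.5652
Step 2: 12-fold → factor 12
Step 3: 12-fold → factor 12
Step 4: v brought to 600 μL → factor = 600 μL/v
Step 5: 0.15 mL brought to 3500 μL → factor 3.5/0.15 = 23.333
Product of known-step factors = 11979
Overall factor = 4.00 × 10^6 cells/mL / (16.7 cells/mL) = 2.3952 × 10^5
Step-4 factor = 2.3952 × 10^5 / 11979 = 19.995
v = 600 μL / 19.995 = 30.0 μL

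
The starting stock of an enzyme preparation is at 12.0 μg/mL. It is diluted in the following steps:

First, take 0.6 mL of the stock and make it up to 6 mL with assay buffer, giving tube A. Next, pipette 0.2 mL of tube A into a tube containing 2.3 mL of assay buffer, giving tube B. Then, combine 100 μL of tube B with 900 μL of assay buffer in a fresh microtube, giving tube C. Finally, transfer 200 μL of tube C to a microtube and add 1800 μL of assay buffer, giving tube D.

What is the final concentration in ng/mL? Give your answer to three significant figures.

0.960 ng/mL

Step 1: 0.6 mL brought to 6 mL → factor 6/0.6 = 10
Step 2: 0.2 mL + 2.3 mL = 2.5 mL total → factor 2.5/0.2 = 12.5
Step 3: 100 μL + 900 μL = 1000 μL total → factor 1000/100 = 10
Step 4: 200 μL + 1800 μL = 2000 μL total → factor 2000/200 = 10
Overall dilution factor = 10 × 12.5 × 10 × 10 = 12500
Final = 12.0 μg/mL / 12500 = 0.0009600 μg/mL = 0.960 ng/mL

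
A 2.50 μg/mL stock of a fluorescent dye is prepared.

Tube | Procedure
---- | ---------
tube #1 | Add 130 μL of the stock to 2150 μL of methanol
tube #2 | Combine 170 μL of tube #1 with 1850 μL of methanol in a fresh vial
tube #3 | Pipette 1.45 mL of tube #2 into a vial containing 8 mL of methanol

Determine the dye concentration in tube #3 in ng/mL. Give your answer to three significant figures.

Step 1: 130 μL + 2150 μL = 2280 μL total → factor 2280/130 = 17.538
Step 2: 170 μL + 1850 μL = 2020 μL total → factor 2020/170 = 11.882
Step 3: 1.45 mL + 8 mL = 9.45 mL total → factor 9.45/1.45 = 6.5172
Overall dilution factor = 17.538 × 11.882 × 6.5172 = 1358.2
Final = 2.50 μg/mL / 1358.2 = 0.001841 μg/mL = 1.84 ng/mL

1.84 ng/mL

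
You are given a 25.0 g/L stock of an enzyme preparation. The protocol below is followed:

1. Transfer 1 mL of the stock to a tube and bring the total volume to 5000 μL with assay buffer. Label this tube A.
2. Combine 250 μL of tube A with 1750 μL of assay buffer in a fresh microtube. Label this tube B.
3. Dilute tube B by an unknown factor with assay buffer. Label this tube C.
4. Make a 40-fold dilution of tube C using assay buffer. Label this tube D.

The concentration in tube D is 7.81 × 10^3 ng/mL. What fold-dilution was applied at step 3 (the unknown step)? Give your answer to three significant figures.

2.00-fold

Step 1: 1 mL brought to 5000 μL → factor 5/1 = 5
Step 2: 250 μL + 1750 μL = 2000 μL total → factor 2000/250 = 8
Step 3: unknown factor x
Step 4: 40-fold → factor 40
Product of known-step factors = 1600
Overall factor = 25.0 g/L / (7.81 × 10^3 ng/mL) = 3201
x = 3201 / 1600 = 2.00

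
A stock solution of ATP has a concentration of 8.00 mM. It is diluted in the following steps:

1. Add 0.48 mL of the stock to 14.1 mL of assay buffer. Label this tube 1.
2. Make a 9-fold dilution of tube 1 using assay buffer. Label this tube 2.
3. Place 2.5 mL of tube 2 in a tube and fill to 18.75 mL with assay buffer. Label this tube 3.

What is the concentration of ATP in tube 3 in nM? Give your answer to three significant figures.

3.90 × 10^3 nM

Step 1: 0.48 mL + 14.1 mL = 14.58 mL total → factor 14.58/0.48 = 30.375
Step 2: 9-fold → factor 9
Step 3: 2.5 mL brought to 18.75 mL → factor 18.75/2.5 = 7.5
Overall dilution factor = 30.375 × 9 × 7.5 = 2050.3
Final = 8.00 mM / 2050.3 = 0.003902 mM = 3.90 × 10^3 nM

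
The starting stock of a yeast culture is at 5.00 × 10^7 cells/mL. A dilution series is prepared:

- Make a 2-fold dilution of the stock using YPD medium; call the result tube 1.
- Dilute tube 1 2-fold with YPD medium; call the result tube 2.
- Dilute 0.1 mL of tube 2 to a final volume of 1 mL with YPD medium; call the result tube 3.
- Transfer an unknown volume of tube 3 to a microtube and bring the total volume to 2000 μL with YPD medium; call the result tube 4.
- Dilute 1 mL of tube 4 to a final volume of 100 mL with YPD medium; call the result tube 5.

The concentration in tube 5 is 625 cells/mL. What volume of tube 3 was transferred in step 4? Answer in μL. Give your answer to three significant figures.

Step 1: 2-fold → factor 2
Step 2: 2-fold → factor 2
Step 3: 0.1 mL brought to 1 mL → factor 1/0.1 = 10
Step 4: v brought to 2000 μL → factor = 2000 μL/v
Step 5: 1 mL brought to 100 mL → factor 100/1 = 100
Product of known-step factors = 4000
Overall factor = 5.00 × 10^7 cells/mL / (625 cells/mL) = 80000
Step-4 factor = 80000 / 4000 = 20
v = 2000 μL / 20 = 100 μL

100 μL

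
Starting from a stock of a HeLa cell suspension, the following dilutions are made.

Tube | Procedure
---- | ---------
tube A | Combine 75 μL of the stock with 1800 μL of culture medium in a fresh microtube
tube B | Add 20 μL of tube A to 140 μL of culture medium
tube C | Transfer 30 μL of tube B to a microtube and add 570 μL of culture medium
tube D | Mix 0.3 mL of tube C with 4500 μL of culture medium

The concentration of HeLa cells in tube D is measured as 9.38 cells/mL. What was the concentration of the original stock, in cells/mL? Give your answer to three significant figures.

Step 1: 75 μL + 1800 μL = 1875 μL total → factor 1875/75 = 25
Step 2: 20 μL + 140 μL = 160 μL total → factor 160/20 = 8
Step 3: 30 μL + 570 μL = 600 μL total → factor 600/30 = 20
Step 4: 0.3 mL + 4500 μL = 4.8 mL total → factor 4.8/0.3 = 16
Overall dilution factor = 25 × 8 × 20 × 16 = 64000
Stock = 9.38 cells/mL × 64000 = 6.00 × 10^5 cells/mL

6.00 × 10^5 cells/mL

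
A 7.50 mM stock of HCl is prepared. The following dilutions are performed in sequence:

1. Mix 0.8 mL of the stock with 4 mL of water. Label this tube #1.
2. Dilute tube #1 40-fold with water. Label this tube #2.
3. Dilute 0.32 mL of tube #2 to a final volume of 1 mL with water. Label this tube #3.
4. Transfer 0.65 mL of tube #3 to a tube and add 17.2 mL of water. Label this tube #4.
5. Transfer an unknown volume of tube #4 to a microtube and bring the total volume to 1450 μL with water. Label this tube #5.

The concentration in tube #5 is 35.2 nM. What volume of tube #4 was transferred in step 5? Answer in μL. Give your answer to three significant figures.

Step 1: 0.8 mL + 4 mL = 4.8 mL total → factor 4.8/0.8 = 6
Step 2: 40-fold → factor 40
Step 3: 0.32 mL brought to 1 mL → factor 1/0.32 = 3.125
Step 4: 0.65 mL + 17.2 mL = 17.85 mL total → factor 17.85/0.65 = 27.462
Step 5: v brought to 1450 μL → factor = 1450 μL/v
Product of known-step factors = 20596
Overall factor = 7.50 mM / (35.2 nM) = 2.1307 × 10^5
Step-5 factor = 2.1307 × 10^5 / 20596 = 10.345
v = 1450 μL / 10.345 = 140 μL

140 μL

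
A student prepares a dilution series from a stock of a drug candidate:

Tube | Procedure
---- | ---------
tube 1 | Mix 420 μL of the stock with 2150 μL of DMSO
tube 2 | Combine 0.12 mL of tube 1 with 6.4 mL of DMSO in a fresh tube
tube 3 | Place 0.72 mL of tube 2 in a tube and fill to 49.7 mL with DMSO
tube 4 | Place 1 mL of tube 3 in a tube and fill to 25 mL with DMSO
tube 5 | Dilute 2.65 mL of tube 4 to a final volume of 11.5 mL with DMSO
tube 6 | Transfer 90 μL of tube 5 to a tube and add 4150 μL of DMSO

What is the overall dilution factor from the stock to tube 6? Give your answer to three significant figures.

Step 1: 420 μL + 2150 μL = 2570 μL total → factor 2570/420 = 6.119
Step 2: 0.12 mL + 6.4 mL = 6.52 mL total → factor 6.52/0.12 = 54.333
Step 3: 0.72 mL brought to 49.7 mL → factor 49.7/0.72 = 69.028
Step 4: 1 mL brought to 25 mL → factor 25/1 = 25
Step 5: 2.65 mL brought to 11.5 mL → factor 11.5/2.65 = 4.3396
Step 6: 90 μL + 4150 μL = 4240 μL total → factor 4240/90 = 47.111
Overall dilution factor = 6.119 × 54.333 × 69.028 × 25 × 4.3396 × 47.111 = 1.173 × 10^8

1.17 × 10^8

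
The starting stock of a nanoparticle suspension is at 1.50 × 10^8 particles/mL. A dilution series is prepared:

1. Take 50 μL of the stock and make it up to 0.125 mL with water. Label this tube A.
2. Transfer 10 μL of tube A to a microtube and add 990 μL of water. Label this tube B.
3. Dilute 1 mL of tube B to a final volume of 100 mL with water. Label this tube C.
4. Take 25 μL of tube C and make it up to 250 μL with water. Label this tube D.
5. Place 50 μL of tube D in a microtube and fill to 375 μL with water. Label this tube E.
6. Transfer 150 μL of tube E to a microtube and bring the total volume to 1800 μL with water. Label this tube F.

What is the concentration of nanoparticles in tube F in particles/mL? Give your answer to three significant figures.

Step 1: 50 μL brought to 0.125 mL → factor 125/50 = 2.5
Step 2: 10 μL + 990 μL = 1000 μL total → factor 1000/10 = 100
Step 3: 1 mL brought to 100 mL → factor 100/1 = 100
Step 4: 25 μL brought to 250 μL → factor 250/25 = 10
Step 5: 50 μL brought to 375 μL → factor 375/50 = 7.5
Step 6: 150 μL brought to 1800 μL → factor 1800/150 = 12
Overall dilution factor = 2.5 × 100 × 100 × 10 × 7.5 × 12 = 2.25 × 10^7
Final = 1.50 × 10^8 particles/mL / 2.25 × 10^7 = 6.67 particles/mL

6.67 particles/mL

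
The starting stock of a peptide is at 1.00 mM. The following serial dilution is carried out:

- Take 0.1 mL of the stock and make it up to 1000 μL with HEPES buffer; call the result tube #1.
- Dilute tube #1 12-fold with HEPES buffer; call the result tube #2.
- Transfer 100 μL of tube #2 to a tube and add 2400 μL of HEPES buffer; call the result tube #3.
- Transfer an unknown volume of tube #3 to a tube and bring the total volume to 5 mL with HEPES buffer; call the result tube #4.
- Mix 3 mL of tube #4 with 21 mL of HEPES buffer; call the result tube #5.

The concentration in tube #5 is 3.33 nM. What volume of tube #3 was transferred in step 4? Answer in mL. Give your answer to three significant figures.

0.400 mL

Step 1: 0.1 mL brought to 1000 μL → factor 1/0.1 = 10
Step 2: 12-fold → factor 12
Step 3: 100 μL + 2400 μL = 2500 μL total → factor 2500/100 = 25
Step 4: v brought to 5 mL → factor = 5 mL/v
Step 5: 3 mL + 21 mL = 24 mL total → factor 24/3 = 8
Product of known-step factors = 24000
Overall factor = 1.00 mM / (3.33 nM) = 3.003 × 10^5
Step-4 factor = 3.003 × 10^5 / 24000 = 12.513
v = 5 mL / 12.513 = 0.400 mL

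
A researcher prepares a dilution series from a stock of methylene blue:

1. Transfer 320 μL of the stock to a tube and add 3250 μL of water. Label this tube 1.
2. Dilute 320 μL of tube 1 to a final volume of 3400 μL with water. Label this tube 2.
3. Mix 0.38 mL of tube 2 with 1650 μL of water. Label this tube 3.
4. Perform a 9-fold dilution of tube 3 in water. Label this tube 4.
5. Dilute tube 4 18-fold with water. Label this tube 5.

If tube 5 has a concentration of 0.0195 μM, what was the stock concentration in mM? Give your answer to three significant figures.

Step 1: 320 μL + 3250 μL = 3570 μL total → factor 3570/320 = 11.156
Step 2: 320 μL brought to 3400 μL → factor 3400/320 = 10.625
Step 3: 0.38 mL + 1650 μL = 2.03 mL total → factor 2.03/0.38 = 5.3421
Step 4: 9-fold → factor 9
Step 5: 18-fold → factor 18
Overall dilution factor = 11.156 × 10.625 × 5.3421 × 9 × 18 = 1.0258 × 10^5
Stock = 0.0195 μM × 1.0258 × 10^5 = 2000 μM = 2.00 mM

2.00 mM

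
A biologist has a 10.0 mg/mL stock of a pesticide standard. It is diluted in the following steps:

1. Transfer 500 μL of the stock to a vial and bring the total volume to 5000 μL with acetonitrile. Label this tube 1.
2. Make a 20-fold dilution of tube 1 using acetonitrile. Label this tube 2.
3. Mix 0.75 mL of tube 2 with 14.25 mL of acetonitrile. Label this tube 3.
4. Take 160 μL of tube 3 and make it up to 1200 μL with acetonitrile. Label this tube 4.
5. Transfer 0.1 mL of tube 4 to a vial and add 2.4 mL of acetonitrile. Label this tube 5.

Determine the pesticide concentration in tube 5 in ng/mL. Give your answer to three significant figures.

13.3 ng/mL

Step 1: 500 μL brought to 5000 μL → factor 5000/500 = 10
Step 2: 20-fold → factor 20
Step 3: 0.75 mL + 14.25 mL = 15 mL total → factor 15/0.75 = 20
Step 4: 160 μL brought to 1200 μL → factor 1200/160 = 7.5
Step 5: 0.1 mL + 2.4 mL = 2.5 mL total → factor 2.5/0.1 = 25
Overall dilution factor = 10 × 20 × 20 × 7.5 × 25 = 7.5 × 10^5
Final = 10.0 mg/mL / 7.5 × 10^5 = 1.333 × 10^-5 mg/mL = 13.3 ng/mL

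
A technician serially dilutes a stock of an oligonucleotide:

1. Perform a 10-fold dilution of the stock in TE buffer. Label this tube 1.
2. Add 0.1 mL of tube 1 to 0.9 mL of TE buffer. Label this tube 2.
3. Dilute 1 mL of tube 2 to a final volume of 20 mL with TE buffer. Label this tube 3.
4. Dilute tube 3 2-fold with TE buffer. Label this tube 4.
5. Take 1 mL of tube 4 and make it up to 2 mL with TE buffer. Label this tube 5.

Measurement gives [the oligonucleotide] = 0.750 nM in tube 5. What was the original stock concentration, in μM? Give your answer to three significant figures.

Step 1: 10-fold → factor 10
Step 2: 0.1 mL + 0.9 mL = 1 mL total → factor 1/0.1 = 10
Step 3: 1 mL brought to 20 mL → factor 20/1 = 20
Step 4: 2-fold → factor 2
Step 5: 1 mL brought to 2 mL → factor 2/1 = 2
Overall dilution factor = 10 × 10 × 20 × 2 × 2 = 8000
Stock = 0.750 nM × 8000 = 6000 nM = 6.00 μM

6.00 μM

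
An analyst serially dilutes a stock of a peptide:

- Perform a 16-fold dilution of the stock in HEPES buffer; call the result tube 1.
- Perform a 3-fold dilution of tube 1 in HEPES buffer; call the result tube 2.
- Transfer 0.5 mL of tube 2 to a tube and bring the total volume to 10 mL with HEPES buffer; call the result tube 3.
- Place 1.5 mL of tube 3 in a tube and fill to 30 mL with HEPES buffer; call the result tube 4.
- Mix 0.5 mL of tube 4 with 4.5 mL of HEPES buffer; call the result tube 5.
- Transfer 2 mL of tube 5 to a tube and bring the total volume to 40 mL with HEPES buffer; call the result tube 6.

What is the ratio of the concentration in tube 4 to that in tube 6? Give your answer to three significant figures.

200

Step 1: 16-fold → factor 16
Step 2: 3-fold → factor 3
Step 3: 0.5 mL brought to 10 mL → factor 10/0.5 = 20
Step 4: 1.5 mL brought to 30 mL → factor 30/1.5 = 20
Step 5: 0.5 mL + 4.5 mL = 5 mL total → factor 5/0.5 = 10
Step 6: 2 mL brought to 40 mL → factor 40/2 = 20
Dilution factor to tube 4 = 19200; to tube 6 = 3.84 × 10^6
[tube 4]/[tube 6] = (factor to tube 6)/(factor to tube 4) = 3.84 × 10^6/19200 = 200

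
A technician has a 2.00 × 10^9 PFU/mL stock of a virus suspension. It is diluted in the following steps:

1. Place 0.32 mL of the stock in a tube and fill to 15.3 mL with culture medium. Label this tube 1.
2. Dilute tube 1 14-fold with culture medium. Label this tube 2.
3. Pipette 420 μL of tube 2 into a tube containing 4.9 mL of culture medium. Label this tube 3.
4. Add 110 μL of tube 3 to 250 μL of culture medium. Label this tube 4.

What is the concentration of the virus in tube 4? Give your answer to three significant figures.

7.21 × 10^4 PFU/mL

Step 1: 0.32 mL brought to 15.3 mL → factor 15.3/0.32 = 47.812
Step 2: 14-fold → factor 14
Step 3: 420 μL + 4.9 mL = 5320 μL total → factor 5320/420 = 12.667
Step 4: 110 μL + 250 μL = 360 μL total → factor 360/110 = 3.2727
Overall dilution factor = 47.812 × 14 × 12.667 × 3.2727 = 27749
Final = 2.00 × 10^9 PFU/mL / 27749 = 7.21 × 10^4 PFU/mL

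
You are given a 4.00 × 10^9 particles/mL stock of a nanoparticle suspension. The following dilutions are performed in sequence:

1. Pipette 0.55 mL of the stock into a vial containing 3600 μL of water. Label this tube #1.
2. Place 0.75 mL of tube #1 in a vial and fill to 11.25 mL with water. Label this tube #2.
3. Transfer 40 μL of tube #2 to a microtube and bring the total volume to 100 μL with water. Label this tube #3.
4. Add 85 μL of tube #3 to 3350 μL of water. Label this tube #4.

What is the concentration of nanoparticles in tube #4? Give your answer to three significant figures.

3.50 × 10^5 particles/mL

Step 1: 0.55 mL + 3600 μL = 4.15 mL total → factor 4.15/0.55 = 7.5455
Step 2: 0.75 mL brought to 11.25 mL → factor 11.25/0.75 = 15
Step 3: 40 μL brought to 100 μL → factor 100/40 = 2.5
Step 4: 85 μL + 3350 μL = 3435 μL total → factor 3435/85 = 40.412
Overall dilution factor = 7.5455 × 15 × 2.5 × 40.412 = 11435
Final = 4.00 × 10^9 particles/mL / 11435 = 3.50 × 10^5 particles/mL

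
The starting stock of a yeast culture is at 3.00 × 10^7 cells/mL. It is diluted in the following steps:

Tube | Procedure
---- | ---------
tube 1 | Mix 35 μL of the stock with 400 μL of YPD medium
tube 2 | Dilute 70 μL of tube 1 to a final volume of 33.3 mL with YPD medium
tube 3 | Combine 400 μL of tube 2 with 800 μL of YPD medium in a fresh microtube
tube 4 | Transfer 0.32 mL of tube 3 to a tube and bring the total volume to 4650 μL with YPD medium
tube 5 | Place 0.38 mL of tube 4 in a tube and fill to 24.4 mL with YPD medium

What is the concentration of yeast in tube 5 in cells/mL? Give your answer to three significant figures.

1.81 cells/mL

Step 1: 35 μL + 400 μL = 435 μL total → factor 435/35 = 12.429
Step 2: 70 μL brought to 33.3 mL → factor 33300/70 = 475.71
Step 3: 400 μL + 800 μL = 1200 μL total → factor 1200/400 = 3
Step 4: 0.32 mL brought to 4650 μL → factor 4.65/0.32 = 14.531
Step 5: 0.38 mL brought to 24.4 mL → factor 24.4/0.38 = 64.211
Overall dilution factor = 12.429 × 475.71 × 3 × 14.531 × 64.211 = 1.655 × 10^7
Final = 3.00 × 10^7 cells/mL / 1.655 × 10^7 = 1.81 cells/mL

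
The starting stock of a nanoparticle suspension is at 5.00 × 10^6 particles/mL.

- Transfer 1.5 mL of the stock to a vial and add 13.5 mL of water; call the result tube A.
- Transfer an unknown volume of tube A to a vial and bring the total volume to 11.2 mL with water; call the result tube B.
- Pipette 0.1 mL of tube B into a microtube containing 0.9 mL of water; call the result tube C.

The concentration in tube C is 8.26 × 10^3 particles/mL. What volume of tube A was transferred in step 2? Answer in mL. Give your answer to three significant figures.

1.85 mL

Step 1: 1.5 mL + 13.5 mL = 15 mL total → factor 15/1.5 = 10
Step 2: v brought to 11.2 mL → factor = 11.2 mL/v
Step 3: 0.1 mL + 0.9 mL = 1 mL total → factor 1/0.1 = 10
Product of known-step factors = 100
Overall factor = 5.00 × 10^6 particles/mL / (8.26 × 10^3 particles/mL) = 605.33
Step-2 factor = 605.33 / 100 = 6.0533
v = 11.2 mL / 6.0533 = 1.85 mL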